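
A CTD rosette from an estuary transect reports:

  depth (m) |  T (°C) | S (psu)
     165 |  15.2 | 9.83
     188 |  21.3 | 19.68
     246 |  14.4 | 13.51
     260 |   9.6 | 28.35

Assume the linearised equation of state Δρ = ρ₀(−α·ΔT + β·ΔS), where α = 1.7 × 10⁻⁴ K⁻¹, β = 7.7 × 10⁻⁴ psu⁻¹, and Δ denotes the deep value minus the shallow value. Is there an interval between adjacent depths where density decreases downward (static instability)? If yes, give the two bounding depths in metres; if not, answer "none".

188–246 m

Evaluate Δρ/ρ₀ = −αΔT + βΔS across each adjacent pair:
  165–188 m: −αΔT+βΔS = −(1.7 × 10⁻⁴)(+6.1)+(7.7 × 10⁻⁴)(+9.85) = 6.5 × 10⁻³ → stable
  188–246 m: −αΔT+βΔS = −(1.7 × 10⁻⁴)(-6.9)+(7.7 × 10⁻⁴)(-6.17) = -3.6 × 10⁻³ → UNSTABLE
  246–260 m: −αΔT+βΔS = −(1.7 × 10⁻⁴)(-4.8)+(7.7 × 10⁻⁴)(+14.84) = 0.012 → stable
The 188–246 m interval has Δρ < 0: lighter water underlies denser water.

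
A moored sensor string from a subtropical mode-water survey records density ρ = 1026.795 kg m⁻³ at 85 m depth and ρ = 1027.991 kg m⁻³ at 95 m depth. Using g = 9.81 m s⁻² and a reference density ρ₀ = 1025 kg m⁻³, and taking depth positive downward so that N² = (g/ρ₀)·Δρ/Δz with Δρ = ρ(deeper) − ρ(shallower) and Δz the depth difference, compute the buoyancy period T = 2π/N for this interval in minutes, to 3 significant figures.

Δρ = 1027.991 − 1026.795 = 1.196 kg m⁻³ over Δz = 95 − 85 = 10 m.
N² = (9.81/1025) × (1.196/10) = 1.1447 × 10⁻³ s⁻².
N = √(1.1447 × 10⁻³) = 0.033833 rad s⁻¹, so T = 2π/N = 185.71 s = 3.0952 min ≈ 3.10 min.

3.10 min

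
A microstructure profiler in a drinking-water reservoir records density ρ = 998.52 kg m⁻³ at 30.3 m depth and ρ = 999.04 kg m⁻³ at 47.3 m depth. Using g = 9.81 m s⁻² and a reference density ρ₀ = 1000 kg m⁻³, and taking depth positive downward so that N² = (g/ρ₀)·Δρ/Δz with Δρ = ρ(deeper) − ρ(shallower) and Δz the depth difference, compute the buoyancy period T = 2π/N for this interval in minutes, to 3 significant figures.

6.05 min

Δρ = 999.04 − 998.52 = 0.52 kg m⁻³ over Δz = 47.3 − 30.3 = 17 m.
N² = (9.81/1000) × (0.52/17) = 3.0007 × 10⁻⁴ s⁻².
N = √(3.0007 × 10⁻⁴) = 0.017323 rad s⁻¹, so T = 2π/N = 362.71 s = 6.0452 min ≈ 6.05 min.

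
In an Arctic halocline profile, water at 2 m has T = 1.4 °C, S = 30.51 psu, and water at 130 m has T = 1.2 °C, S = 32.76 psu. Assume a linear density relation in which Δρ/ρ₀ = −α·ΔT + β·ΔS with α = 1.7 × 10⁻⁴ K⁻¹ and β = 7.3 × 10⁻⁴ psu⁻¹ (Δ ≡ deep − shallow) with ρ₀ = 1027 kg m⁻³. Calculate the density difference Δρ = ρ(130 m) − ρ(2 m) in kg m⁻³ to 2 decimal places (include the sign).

ΔT = -0.2 K, ΔS = +2.25 psu (deep − shallow).
Δρ/ρ₀ = −(1.7 × 10⁻⁴)(-0.2) + (7.3 × 10⁻⁴)(+2.25) = 1.6765 × 10⁻³.
Δρ = 1027 × (1.6765 × 10⁻³) = +1.72 kg m⁻³.
Positive Δρ: denser below, stable.

+1.72 kg m⁻³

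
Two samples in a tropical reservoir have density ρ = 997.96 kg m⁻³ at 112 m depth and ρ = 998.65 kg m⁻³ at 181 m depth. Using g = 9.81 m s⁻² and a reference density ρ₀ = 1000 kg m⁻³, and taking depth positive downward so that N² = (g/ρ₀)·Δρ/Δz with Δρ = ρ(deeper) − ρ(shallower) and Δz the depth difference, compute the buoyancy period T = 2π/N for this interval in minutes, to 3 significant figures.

Δρ = 998.65 − 997.96 = 0.69 kg m⁻³ over Δz = 181 − 112 = 69 m.
N² = (9.81/1000) × (0.69/69) = 9.8100 × 10⁻⁵ s⁻².
N = √(9.8100 × 10⁻⁵) = 9.9045 × 10⁻³ rad s⁻¹, so T = 2π/N = 634.38 s = 10.573 min ≈ 10.6 min.

10.6 min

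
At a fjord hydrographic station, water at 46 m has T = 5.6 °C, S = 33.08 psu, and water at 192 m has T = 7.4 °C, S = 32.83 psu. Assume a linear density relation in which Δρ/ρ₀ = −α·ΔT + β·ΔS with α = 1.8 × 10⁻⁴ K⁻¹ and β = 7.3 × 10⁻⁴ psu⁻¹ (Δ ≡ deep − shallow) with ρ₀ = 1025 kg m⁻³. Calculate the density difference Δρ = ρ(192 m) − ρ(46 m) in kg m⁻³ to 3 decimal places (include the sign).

ΔT = +1.8 K, ΔS = -0.25 psu (deep − shallow).
Δρ/ρ₀ = −(1.8 × 10⁻⁴)(+1.8) + (7.3 × 10⁻⁴)(-0.25) = -5.065 × 10⁻⁴.
Δρ = 1025 × (-5.065 × 10⁻⁴) = -0.519 kg m⁻³.
Negative Δρ: lighter below, statically unstable.

-0.519 kg m⁻³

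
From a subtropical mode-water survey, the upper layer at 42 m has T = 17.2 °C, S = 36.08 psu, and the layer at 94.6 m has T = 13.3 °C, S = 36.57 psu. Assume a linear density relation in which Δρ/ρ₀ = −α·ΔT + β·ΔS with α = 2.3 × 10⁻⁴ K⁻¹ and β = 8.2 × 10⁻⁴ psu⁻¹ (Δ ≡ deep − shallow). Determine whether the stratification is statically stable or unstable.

ΔT = 13.3 − 17.2 = -3.9 K and ΔS = 36.57 − 36.08 = +0.49 psu (deep − shallow).
−αΔT = 8.97 × 10⁻⁴; βΔS = 4.018 × 10⁻⁴; sum Δρ/ρ₀ = 1.2988 × 10⁻³.
Δρ/ρ₀ > 0, so Δρ > 0: deeper water is denser → statically stable.

stable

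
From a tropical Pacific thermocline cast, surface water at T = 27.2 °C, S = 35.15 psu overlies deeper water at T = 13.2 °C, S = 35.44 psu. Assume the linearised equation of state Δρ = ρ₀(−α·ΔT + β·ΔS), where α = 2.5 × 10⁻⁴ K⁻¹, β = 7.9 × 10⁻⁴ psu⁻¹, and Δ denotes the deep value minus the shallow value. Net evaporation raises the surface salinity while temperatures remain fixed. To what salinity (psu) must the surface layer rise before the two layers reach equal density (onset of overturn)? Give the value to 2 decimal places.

Neutral buoyancy requires −α(T_deep − T_surf) + β(S_deep − S_surf′) = 0.
S_surf′ = S_deep − (α/β)·ΔT = 35.44 − (2.5 × 10⁻⁴/7.9 × 10⁻⁴)·(-14.0) = 39.8704 psu.
Increase required: 39.8704 − 35.15 = 4.7204 psu.

39.87 psu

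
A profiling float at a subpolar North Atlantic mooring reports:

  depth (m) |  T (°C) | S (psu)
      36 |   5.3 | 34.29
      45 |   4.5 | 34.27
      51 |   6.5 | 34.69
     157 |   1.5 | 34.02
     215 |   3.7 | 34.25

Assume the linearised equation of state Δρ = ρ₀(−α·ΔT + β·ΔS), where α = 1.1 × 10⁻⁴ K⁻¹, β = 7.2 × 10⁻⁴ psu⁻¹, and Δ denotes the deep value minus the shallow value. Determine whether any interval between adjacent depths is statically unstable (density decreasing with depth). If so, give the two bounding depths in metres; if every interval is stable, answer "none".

Evaluate Δρ/ρ₀ = −αΔT + βΔS across each adjacent pair:
  36–45 m: −αΔT+βΔS = −(1.1 × 10⁻⁴)(-0.8)+(7.2 × 10⁻⁴)(-0.02) = 7.4 × 10⁻⁵ → stable
  45–51 m: −αΔT+βΔS = −(1.1 × 10⁻⁴)(+2.0)+(7.2 × 10⁻⁴)(+0.42) = 8.2 × 10⁻⁵ → stable
  51–157 m: −αΔT+βΔS = −(1.1 × 10⁻⁴)(-5.0)+(7.2 × 10⁻⁴)(-0.67) = 6.8 × 10⁻⁵ → stable
  157–215 m: −αΔT+βΔS = −(1.1 × 10⁻⁴)(+2.2)+(7.2 × 10⁻⁴)(+0.23) = -7.6 × 10⁻⁵ → UNSTABLE
The 157–215 m interval has Δρ < 0: lighter water underlies denser water.

157–215 m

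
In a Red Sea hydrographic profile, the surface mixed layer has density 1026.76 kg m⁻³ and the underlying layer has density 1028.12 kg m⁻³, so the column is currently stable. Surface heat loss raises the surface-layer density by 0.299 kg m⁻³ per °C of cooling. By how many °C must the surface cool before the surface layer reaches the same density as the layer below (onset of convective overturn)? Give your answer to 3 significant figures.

Density deficit of the surface layer: 1028.12 − 1026.76 = 1.36 kg m⁻³.
Required change = 1.36 / 0.299 = 4.55 °C.

4.55 °C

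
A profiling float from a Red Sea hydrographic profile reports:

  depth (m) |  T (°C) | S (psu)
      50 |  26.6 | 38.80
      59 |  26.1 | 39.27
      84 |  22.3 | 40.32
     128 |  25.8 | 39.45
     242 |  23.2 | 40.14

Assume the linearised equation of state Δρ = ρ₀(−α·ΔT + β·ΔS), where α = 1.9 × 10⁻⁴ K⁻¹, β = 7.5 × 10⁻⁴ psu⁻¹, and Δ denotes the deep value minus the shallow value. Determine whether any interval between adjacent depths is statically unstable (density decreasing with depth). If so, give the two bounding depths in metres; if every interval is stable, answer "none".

Evaluate Δρ/ρ₀ = −αΔT + βΔS across each adjacent pair:
  50–59 m: −αΔT+βΔS = −(1.9 × 10⁻⁴)(-0.5)+(7.5 × 10⁻⁴)(+0.47) = 4.5 × 10⁻⁴ → stable
  59–84 m: −αΔT+βΔS = −(1.9 × 10⁻⁴)(-3.8)+(7.5 × 10⁻⁴)(+1.05) = 1.5 × 10⁻³ → stable
  84–128 m: −αΔT+βΔS = −(1.9 × 10⁻⁴)(+3.5)+(7.5 × 10⁻⁴)(-0.87) = -1.3 × 10⁻³ → UNSTABLE
  128–242 m: −αΔT+βΔS = −(1.9 × 10⁻⁴)(-2.6)+(7.5 × 10⁻⁴)(+0.69) = 1.0 × 10⁻³ → stable
The 84–128 m interval has Δρ < 0: lighter water underlies denser water.

84–128 m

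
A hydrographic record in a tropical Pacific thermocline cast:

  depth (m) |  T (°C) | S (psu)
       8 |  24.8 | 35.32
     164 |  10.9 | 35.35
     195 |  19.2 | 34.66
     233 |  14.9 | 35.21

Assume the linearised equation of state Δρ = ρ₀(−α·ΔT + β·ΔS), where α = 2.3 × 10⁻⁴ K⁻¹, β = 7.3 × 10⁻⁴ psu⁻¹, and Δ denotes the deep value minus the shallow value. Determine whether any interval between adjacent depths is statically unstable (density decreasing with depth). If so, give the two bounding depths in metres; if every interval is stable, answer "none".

164–195 m

Evaluate Δρ/ρ₀ = −αΔT + βΔS across each adjacent pair:
  8–164 m: −αΔT+βΔS = −(2.3 × 10⁻⁴)(-13.9)+(7.3 × 10⁻⁴)(+0.03) = 3.2 × 10⁻³ → stable
  164–195 m: −αΔT+βΔS = −(2.3 × 10⁻⁴)(+8.3)+(7.3 × 10⁻⁴)(-0.69) = -2.4 × 10⁻³ → UNSTABLE
  195–233 m: −αΔT+βΔS = −(2.3 × 10⁻⁴)(-4.3)+(7.3 × 10⁻⁴)(+0.55) = 1.4 × 10⁻³ → stable
The 164–195 m interval has Δρ < 0: lighter water underlies denser water.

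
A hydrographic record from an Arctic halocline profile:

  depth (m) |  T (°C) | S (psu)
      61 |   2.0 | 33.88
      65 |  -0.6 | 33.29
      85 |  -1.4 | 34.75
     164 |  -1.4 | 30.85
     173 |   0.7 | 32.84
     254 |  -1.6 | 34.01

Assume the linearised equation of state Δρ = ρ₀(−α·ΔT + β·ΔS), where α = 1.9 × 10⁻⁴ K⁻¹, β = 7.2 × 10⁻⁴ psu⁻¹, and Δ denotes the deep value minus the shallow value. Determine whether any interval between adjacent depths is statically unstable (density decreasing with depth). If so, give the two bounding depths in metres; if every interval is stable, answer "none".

Evaluate Δρ/ρ₀ = −αΔT + βΔS across each adjacent pair:
  61–65 m: −αΔT+βΔS = −(1.9 × 10⁻⁴)(-2.6)+(7.2 × 10⁻⁴)(-0.59) = 6.9 × 10⁻⁵ → stable
  65–85 m: −αΔT+βΔS = −(1.9 × 10⁻⁴)(-0.8)+(7.2 × 10⁻⁴)(+1.46) = 1.2 × 10⁻³ → stable
  85–164 m: −αΔT+βΔS = −(1.9 × 10⁻⁴)(+0.0)+(7.2 × 10⁻⁴)(-3.90) = -2.8 × 10⁻³ → UNSTABLE
  164–173 m: −αΔT+βΔS = −(1.9 × 10⁻⁴)(+2.1)+(7.2 × 10⁻⁴)(+1.99) = 1.0 × 10⁻³ → stable
  173–254 m: −αΔT+βΔS = −(1.9 × 10⁻⁴)(-2.3)+(7.2 × 10⁻⁴)(+1.17) = 1.3 × 10⁻³ → stable
The 85–164 m interval has Δρ < 0: lighter water underlies denser water.

85–164 m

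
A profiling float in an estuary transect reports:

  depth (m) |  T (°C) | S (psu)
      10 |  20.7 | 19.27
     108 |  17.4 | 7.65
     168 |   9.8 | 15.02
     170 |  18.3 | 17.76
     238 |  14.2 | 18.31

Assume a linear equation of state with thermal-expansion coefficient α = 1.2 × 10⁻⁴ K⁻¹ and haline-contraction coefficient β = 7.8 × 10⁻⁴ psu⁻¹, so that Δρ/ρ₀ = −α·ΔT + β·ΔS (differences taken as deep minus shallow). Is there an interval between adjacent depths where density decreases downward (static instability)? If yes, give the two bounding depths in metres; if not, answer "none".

Evaluate Δρ/ρ₀ = −αΔT + βΔS across each adjacent pair:
  10–108 m: −αΔT+βΔS = −(1.2 × 10⁻⁴)(-3.3)+(7.8 × 10⁻⁴)(-11.62) = -8.7 × 10⁻³ → UNSTABLE
  108–168 m: −αΔT+βΔS = −(1.2 × 10⁻⁴)(-7.6)+(7.8 × 10⁻⁴)(+7.37) = 6.7 × 10⁻³ → stable
  168–170 m: −αΔT+βΔS = −(1.2 × 10⁻⁴)(+8.5)+(7.8 × 10⁻⁴)(+2.74) = 1.1 × 10⁻³ → stable
  170–238 m: −αΔT+βΔS = −(1.2 × 10⁻⁴)(-4.1)+(7.8 × 10⁻⁴)(+0.55) = 9.2 × 10⁻⁴ → stable
The 10–108 m interval has Δρ < 0: lighter water underlies denser water.

10–108 m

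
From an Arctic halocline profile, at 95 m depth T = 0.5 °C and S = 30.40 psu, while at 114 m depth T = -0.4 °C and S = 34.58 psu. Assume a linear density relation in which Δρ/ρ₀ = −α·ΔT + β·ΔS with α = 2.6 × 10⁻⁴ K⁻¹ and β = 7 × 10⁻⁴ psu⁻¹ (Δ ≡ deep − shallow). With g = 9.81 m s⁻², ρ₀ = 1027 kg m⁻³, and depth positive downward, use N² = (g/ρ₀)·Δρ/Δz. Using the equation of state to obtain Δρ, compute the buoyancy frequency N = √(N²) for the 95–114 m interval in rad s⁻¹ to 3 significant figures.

ΔT = -0.9 K, ΔS = +4.18 psu (deep − shallow).
Δρ/ρ₀ = −αΔT + βΔS = 2.34 × 10⁻⁴ + 2.926 × 10⁻³ = 3.16 × 10⁻³, so Δρ ≈ 3.245 kg m⁻³.
N² = (g/ρ₀)·Δρ/Δz = g·(Δρ/ρ₀)/Δz = 9.81 × 3.16 × 10⁻³ / 19 = 1.6316 × 10⁻³ s⁻².
N = √(1.6316 × 10⁻³) = 0.040393 rad s⁻¹ ≈ 0.0404 rad s⁻¹.

0.0404 rad s⁻¹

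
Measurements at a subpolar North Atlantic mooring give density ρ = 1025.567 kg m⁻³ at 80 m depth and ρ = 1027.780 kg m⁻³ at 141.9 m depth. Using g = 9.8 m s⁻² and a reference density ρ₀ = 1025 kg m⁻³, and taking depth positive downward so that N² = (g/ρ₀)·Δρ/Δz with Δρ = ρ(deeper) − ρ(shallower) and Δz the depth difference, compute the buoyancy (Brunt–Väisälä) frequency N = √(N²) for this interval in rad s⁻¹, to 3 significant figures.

0.0185 rad s⁻¹

Δρ = 1027.780 − 1025.567 = 2.213 kg m⁻³ over Δz = 141.9 − 80 = 61.9 m.
N² = (9.8/1025) × (2.213/61.9) = 3.4182 × 10⁻⁴ s⁻².
N = √(3.4182 × 10⁻⁴) = 0.018488 rad s⁻¹ ≈ 0.0185 rad s⁻¹.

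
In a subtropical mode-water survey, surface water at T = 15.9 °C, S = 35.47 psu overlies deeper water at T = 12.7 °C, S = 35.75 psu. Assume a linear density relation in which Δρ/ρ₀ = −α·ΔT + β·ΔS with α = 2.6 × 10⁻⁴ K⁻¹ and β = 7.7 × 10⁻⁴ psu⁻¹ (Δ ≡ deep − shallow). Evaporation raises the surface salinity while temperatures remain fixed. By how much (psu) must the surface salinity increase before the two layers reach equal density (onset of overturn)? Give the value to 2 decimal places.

Neutral buoyancy requires −α(T_deep − T_surf) + β(S_deep − S_surf′) = 0.
S_surf′ = S_deep − (α/β)·ΔT = 35.75 − (2.6 × 10⁻⁴/7.7 × 10⁻⁴)·(-3.2) = 36.8305 psu.
Increase required: 36.8305 − 35.47 = 1.3605 psu.

1.36 psu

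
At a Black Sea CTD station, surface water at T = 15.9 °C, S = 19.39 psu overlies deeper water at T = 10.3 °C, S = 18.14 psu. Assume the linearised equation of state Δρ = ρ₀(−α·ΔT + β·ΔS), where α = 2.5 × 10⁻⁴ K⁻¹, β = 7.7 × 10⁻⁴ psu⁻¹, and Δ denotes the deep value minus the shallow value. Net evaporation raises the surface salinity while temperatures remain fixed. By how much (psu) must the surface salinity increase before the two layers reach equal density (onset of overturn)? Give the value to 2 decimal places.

0.57 psu

Neutral buoyancy requires −α(T_deep − T_surf) + β(S_deep − S_surf′) = 0.
S_surf′ = S_deep − (α/β)·ΔT = 18.14 − (2.5 × 10⁻⁴/7.7 × 10⁻⁴)·(-5.6) = 19.9582 psu.
Increase required: 19.9582 − 19.39 = 0.5682 psu.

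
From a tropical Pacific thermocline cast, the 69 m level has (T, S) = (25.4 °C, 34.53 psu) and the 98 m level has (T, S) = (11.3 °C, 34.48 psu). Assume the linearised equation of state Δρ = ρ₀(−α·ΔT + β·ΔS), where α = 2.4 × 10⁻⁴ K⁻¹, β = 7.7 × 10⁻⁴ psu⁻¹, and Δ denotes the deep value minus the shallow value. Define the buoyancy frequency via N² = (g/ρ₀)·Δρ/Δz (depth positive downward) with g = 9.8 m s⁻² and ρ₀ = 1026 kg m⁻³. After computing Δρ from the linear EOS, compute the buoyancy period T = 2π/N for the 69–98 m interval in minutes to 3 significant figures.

3.11 min

ΔT = -14.1 K, ΔS = -0.05 psu (deep − shallow).
Δρ/ρ₀ = −αΔT + βΔS = 3.384 × 10⁻³ − 3.85 × 10⁻⁵ = 3.3455 × 10⁻³, so Δρ ≈ 3.432 kg m⁻³.
N² = (g/ρ₀)·Δρ/Δz = g·(Δρ/ρ₀)/Δz = 9.8 × 3.3455 × 10⁻³ / 29 = 1.1305 × 10⁻³ s⁻².
N = √(1.1305 × 10⁻³) = 0.033623 rad s⁻¹ → T = 2π/N = 186.87 s = 3.1145 min ≈ 3.11 min.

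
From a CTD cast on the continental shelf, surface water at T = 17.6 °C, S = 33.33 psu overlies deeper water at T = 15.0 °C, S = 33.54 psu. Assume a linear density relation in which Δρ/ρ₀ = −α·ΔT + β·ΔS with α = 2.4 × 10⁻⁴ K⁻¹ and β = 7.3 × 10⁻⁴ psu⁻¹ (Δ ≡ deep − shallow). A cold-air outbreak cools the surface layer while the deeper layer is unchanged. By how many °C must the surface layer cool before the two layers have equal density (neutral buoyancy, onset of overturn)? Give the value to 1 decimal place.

3.2 °C

Neutral buoyancy requires Δρ = 0, i.e. −α(T_deep − T_surf′) + β(S_deep − S_surf) = 0.
T_surf′ = T_deep − (β/α)·ΔS = 15.0 − (7.3 × 10⁻⁴/2.4 × 10⁻⁴)·(+0.21) = 14.361 °C.
Cooling required: 17.6 − (14.361) = 3.239 °C.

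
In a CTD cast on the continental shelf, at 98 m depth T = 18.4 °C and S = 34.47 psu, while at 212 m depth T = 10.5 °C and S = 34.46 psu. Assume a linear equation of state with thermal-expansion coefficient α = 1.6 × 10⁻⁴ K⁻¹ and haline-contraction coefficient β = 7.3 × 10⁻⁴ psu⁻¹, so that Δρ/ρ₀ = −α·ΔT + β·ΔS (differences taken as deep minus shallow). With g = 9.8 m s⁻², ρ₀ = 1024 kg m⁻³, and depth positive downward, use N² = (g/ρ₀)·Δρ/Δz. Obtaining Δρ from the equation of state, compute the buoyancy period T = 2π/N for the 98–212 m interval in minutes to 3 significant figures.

ΔT = -7.9 K, ΔS = -0.01 psu (deep − shallow).
Δρ/ρ₀ = −αΔT + βΔS = 1.264 × 10⁻³ − 7.30 × 10⁻⁶ = 1.2567 × 10⁻³, so Δρ ≈ 1.287 kg m⁻³.
N² = (g/ρ₀)·Δρ/Δz = g·(Δρ/ρ₀)/Δz = 9.8 × 1.2567 × 10⁻³ / 114 = 1.0803 × 10⁻⁴ s⁻².
N = √(1.0803 × 10⁻⁴) = 0.010394 rad s⁻¹ → T = 2π/N = 604.50 s = 10.075 min ≈ 10.1 min.

10.1 min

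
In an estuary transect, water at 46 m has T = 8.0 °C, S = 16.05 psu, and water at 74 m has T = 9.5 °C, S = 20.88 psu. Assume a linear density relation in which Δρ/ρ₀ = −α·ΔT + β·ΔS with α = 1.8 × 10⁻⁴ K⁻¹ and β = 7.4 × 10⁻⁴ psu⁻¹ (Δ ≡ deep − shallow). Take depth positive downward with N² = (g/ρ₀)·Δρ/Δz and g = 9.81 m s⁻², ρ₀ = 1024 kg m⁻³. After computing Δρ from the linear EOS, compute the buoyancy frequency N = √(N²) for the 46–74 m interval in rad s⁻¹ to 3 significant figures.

0.0340 rad s⁻¹

ΔT = +1.5 K, ΔS = +4.83 psu (deep − shallow).
Δρ/ρ₀ = −αΔT + βΔS = -2.70 × 10⁻⁴ + 3.5742 × 10⁻³ = 3.3042 × 10⁻³, so Δρ ≈ 3.384 kg m⁻³.
N² = (g/ρ₀)·Δρ/Δz = g·(Δρ/ρ₀)/Δz = 9.81 × 3.3042 × 10⁻³ / 28 = 1.1577 × 10⁻³ s⁻².
N = √(1.1577 × 10⁻³) = 0.034025 rad s⁻¹ ≈ 0.0340 rad s⁻¹.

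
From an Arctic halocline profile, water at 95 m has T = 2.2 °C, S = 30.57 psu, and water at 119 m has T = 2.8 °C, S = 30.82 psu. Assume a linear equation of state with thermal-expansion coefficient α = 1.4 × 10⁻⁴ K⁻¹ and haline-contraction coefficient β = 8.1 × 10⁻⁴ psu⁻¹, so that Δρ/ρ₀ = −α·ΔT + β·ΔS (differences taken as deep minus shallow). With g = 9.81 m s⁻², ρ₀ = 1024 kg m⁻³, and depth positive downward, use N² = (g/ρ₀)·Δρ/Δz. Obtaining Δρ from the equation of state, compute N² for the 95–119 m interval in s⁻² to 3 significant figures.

ΔT = +0.6 K, ΔS = +0.25 psu (deep − shallow).
Δρ/ρ₀ = −αΔT + βΔS = -8.40 × 10⁻⁵ + 2.025 × 10⁻⁴ = 1.185 × 10⁻⁴, so Δρ ≈ 0.1213 kg m⁻³.
N² = (g/ρ₀)·Δρ/Δz = g·(Δρ/ρ₀)/Δz = 9.81 × 1.185 × 10⁻⁴ / 24 = 4.8437 × 10⁻⁵ s⁻² ≈ 4.84 × 10⁻⁵ s⁻².

4.84 × 10⁻⁵ s⁻²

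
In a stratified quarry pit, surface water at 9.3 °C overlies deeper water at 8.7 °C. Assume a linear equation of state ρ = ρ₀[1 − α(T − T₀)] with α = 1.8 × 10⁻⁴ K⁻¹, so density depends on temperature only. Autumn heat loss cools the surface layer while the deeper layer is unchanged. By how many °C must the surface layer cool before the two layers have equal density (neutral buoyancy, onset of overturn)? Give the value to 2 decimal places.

With temperature the only control, equal density requires T_surf′ = T_deep.
T_surf′ = 8.7 °C.
Cooling required: 9.3 − 8.7 = 0.60 °C.

0.60 °C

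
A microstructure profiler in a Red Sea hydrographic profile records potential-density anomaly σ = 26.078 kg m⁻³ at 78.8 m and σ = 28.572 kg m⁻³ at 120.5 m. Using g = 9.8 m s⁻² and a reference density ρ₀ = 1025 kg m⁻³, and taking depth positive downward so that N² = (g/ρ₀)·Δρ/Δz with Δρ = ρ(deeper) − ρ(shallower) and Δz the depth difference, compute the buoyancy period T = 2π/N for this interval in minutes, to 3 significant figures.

4.38 min

Δρ = 1028.572 − 1026.078 = 2.494 kg m⁻³ over Δz = 120.5 − 78.8 = 41.7 m.
N² = (9.8/1025) × (2.494/41.7) = 5.7182 × 10⁻⁴ s⁻².
N = √(5.7182 × 10⁻⁴) = 0.023913 rad s⁻¹, so T = 2π/N = 262.75 s = 4.3792 min ≈ 4.38 min.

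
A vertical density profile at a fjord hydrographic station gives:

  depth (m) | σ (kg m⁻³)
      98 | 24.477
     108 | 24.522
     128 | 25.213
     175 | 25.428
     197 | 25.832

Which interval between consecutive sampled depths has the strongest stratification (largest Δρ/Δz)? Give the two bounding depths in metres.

Compute the density gradient over each adjacent pair:
  98–108 m: Δρ/Δz = 0.045/10 = 4.5 × 10⁻³ kg m⁻⁴
  108–128 m: Δρ/Δz = 0.691/20 = 0.035 kg m⁻⁴
  128–175 m: Δρ/Δz = 0.215/47 = 4.6 × 10⁻³ kg m⁻⁴
  175–197 m: Δρ/Δz = 0.404/22 = 0.018 kg m⁻⁴
The largest gradient is in the 108–128 m interval — the pycnocline.

108–128 m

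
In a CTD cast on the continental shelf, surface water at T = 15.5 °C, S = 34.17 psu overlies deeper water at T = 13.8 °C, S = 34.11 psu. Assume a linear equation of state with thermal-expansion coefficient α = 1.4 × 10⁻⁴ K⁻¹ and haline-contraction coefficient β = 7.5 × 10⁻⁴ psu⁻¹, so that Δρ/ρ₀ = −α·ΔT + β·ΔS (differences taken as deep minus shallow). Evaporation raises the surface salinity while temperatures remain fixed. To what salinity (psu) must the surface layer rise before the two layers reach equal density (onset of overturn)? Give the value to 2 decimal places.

34.43 psu

Neutral buoyancy requires −α(T_deep − T_surf) + β(S_deep − S_surf′) = 0.
S_surf′ = S_deep − (α/β)·ΔT = 34.11 − (1.4 × 10⁻⁴/7.5 × 10⁻⁴)·(-1.7) = 34.4273 psu.
Increase required: 34.4273 − 34.17 = 0.2573 psu.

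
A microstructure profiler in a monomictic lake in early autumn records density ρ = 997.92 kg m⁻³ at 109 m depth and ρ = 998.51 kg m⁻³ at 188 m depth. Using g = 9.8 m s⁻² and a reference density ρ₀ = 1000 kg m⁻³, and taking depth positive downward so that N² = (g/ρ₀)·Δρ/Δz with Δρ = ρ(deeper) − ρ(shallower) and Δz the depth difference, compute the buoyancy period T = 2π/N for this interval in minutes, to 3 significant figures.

Δρ = 998.51 − 997.92 = 0.59 kg m⁻³ over Δz = 188 − 109 = 79 m.
N² = (9.8/1000) × (0.59/79) = 7.3190 × 10⁻⁵ s⁻².
N = √(7.3190 × 10⁻⁵) = 8.5551 × 10⁻³ rad s⁻¹, so T = 2π/N = 734.44 s = 12.241 min ≈ 12.2 min.

12.2 min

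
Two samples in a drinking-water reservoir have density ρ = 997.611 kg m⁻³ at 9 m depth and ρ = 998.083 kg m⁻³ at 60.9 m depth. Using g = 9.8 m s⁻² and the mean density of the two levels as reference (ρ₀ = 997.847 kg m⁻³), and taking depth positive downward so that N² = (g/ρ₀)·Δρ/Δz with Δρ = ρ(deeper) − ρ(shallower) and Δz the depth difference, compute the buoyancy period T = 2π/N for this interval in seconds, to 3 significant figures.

Δρ = 998.083 − 997.611 = 0.472 kg m⁻³ over Δz = 60.9 − 9 = 51.9 m.
N² = (9.8/997.847) × (0.472/51.9) = 8.9318 × 10⁻⁵ s⁻².
N = √(8.9318 × 10⁻⁵) = 9.4508 × 10⁻³ rad s⁻¹, so T = 2π/N = 664.83 s ≈ 665 s.

665 s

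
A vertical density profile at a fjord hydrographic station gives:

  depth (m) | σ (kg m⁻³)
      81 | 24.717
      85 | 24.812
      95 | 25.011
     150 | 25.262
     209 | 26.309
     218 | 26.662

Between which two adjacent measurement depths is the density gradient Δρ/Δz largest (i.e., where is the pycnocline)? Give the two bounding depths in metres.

Compute the density gradient over each adjacent pair:
  81–85 m: Δρ/Δz = 0.095/4 = 0.024 kg m⁻⁴
  85–95 m: Δρ/Δz = 0.199/10 = 0.020 kg m⁻⁴
  95–150 m: Δρ/Δz = 0.251/55 = 4.6 × 10⁻³ kg m⁻⁴
  150–209 m: Δρ/Δz = 1.047/59 = 0.018 kg m⁻⁴
  209–218 m: Δρ/Δz = 0.353/9 = 0.039 kg m⁻⁴
The largest gradient is in the 209–218 m interval — the pycnocline.

209–218 m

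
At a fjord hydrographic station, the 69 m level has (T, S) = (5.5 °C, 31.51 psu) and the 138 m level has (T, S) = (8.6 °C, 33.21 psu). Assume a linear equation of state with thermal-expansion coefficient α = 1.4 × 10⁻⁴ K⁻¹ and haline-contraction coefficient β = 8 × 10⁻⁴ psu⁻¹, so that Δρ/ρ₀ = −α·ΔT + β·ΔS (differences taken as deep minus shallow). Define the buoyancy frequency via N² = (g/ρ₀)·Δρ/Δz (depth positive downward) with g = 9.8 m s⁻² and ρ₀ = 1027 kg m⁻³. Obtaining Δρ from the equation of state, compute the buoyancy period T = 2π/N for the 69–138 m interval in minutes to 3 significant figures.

ΔT = +3.1 K, ΔS = +1.70 psu (deep − shallow).
Δρ/ρ₀ = −αΔT + βΔS = -4.34 × 10⁻⁴ + 1.36 × 10⁻³ = 9.26 × 10⁻⁴, so Δρ ≈ 0.9510 kg m⁻³.
N² = (g/ρ₀)·Δρ/Δz = g·(Δρ/ρ₀)/Δz = 9.8 × 9.26 × 10⁻⁴ / 69 = 1.3152 × 10⁻⁴ s⁻².
N = √(1.3152 × 10⁻⁴) = 0.011468 rad s⁻¹ → T = 2π/N = 547.89 s = 9.1315 min ≈ 9.13 min.

9.13 min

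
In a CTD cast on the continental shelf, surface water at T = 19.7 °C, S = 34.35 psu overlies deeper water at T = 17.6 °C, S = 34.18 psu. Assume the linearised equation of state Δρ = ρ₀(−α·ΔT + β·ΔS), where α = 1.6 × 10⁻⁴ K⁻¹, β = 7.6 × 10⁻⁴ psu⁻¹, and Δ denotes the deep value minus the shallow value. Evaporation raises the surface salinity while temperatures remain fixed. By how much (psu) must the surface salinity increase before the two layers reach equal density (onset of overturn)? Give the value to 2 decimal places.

Neutral buoyancy requires −α(T_deep − T_surf) + β(S_deep − S_surf′) = 0.
S_surf′ = S_deep − (α/β)·ΔT = 34.18 − (1.6 × 10⁻⁴/7.6 × 10⁻⁴)·(-2.1) = 34.6221 psu.
Increase required: 34.6221 − 34.35 = 0.2721 psu.

0.27 psu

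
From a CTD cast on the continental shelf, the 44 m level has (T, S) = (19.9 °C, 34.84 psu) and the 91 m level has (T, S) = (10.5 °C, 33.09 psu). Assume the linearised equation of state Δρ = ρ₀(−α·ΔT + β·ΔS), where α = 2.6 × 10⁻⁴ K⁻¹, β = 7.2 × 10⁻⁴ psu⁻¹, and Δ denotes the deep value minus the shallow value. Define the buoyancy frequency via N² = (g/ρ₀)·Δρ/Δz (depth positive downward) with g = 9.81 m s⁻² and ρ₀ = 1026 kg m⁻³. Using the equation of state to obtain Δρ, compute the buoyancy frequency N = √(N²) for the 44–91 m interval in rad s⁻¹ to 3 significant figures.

0.0157 rad s⁻¹

ΔT = -9.4 K, ΔS = -1.75 psu (deep − shallow).
Δρ/ρ₀ = −αΔT + βΔS = 2.444 × 10⁻³ − 1.26 × 10⁻³ = 1.184 × 10⁻³, so Δρ ≈ 1.215 kg m⁻³.
N² = (g/ρ₀)·Δρ/Δz = g·(Δρ/ρ₀)/Δz = 9.81 × 1.184 × 10⁻³ / 47 = 2.4713 × 10⁻⁴ s⁻².
N = √(2.4713 × 10⁻⁴) = 0.015720 rad s⁻¹ ≈ 0.0157 rad s⁻¹.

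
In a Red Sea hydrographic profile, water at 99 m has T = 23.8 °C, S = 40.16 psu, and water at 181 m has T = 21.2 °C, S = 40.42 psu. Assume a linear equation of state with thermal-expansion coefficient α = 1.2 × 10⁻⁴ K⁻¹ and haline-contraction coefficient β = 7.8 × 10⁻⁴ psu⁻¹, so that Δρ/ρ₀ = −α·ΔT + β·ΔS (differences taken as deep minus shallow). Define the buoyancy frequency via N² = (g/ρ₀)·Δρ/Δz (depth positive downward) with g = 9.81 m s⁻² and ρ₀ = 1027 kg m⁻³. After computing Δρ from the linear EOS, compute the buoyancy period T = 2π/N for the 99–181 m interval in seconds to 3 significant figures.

ΔT = -2.6 K, ΔS = +0.26 psu (deep − shallow).
Δρ/ρ₀ = −αΔT + βΔS = 3.12 × 10⁻⁴ + 2.028 × 10⁻⁴ = 5.148 × 10⁻⁴, so Δρ ≈ 0.5287 kg m⁻³.
N² = (g/ρ₀)·Δρ/Δz = g·(Δρ/ρ₀)/Δz = 9.81 × 5.148 × 10⁻⁴ / 82 = 6.1588 × 10⁻⁵ s⁻².
N = √(6.1588 × 10⁻⁵) = 7.8478 × 10⁻³ rad s⁻¹ → T = 2π/N = 800.63 s ≈ 801 s.

801 s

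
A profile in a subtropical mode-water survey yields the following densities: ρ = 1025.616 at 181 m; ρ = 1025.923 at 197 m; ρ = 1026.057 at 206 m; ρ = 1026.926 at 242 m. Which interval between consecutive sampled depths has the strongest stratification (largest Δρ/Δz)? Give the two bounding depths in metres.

Compute the density gradient over each adjacent pair:
  181–197 m: Δρ/Δz = 0.307/16 = 0.019 kg m⁻⁴
  197–206 m: Δρ/Δz = 0.134/9 = 0.015 kg m⁻⁴
  206–242 m: Δρ/Δz = 0.869/36 = 0.024 kg m⁻⁴
The largest gradient is in the 206–242 m interval — the pycnocline.

206–242 m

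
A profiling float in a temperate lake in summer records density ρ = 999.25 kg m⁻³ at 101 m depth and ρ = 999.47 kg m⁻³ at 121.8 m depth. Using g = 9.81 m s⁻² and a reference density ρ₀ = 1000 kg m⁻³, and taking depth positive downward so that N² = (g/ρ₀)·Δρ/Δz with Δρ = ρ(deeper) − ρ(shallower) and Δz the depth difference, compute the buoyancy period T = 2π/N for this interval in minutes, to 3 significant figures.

Δρ = 999.47 − 999.25 = 0.22 kg m⁻³ over Δz = 121.8 − 101 = 20.8 m.
N² = (9.81/1000) × (0.22/20.8) = 1.0376 × 10⁻⁴ s⁻².
N = √(1.0376 × 10⁻⁴) = 0.010186 rad s⁻¹, so T = 2π/N = 616.85 s = 10.281 min ≈ 10.3 min.

10.3 min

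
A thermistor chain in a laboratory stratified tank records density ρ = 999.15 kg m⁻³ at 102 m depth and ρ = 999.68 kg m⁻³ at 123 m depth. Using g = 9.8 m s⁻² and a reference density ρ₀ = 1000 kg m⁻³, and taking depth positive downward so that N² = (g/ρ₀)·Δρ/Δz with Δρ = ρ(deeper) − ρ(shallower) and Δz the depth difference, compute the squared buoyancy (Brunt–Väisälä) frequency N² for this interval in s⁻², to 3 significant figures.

Δρ = 999.68 − 999.15 = 0.53 kg m⁻³ over Δz = 123 − 102 = 21 m.
N² = (9.8/1000) × (0.53/21) = 2.4733 × 10⁻⁴ s⁻² ≈ 2.47 × 10⁻⁴ s⁻².

2.47 × 10⁻⁴ s⁻²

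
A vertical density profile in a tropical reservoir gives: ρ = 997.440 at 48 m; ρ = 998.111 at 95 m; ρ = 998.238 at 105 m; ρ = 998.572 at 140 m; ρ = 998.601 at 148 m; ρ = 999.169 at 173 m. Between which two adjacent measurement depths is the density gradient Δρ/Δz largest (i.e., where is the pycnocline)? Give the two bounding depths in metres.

Compute the density gradient over each adjacent pair:
  48–95 m: Δρ/Δz = 0.671/47 = 0.014 kg m⁻⁴
  95–105 m: Δρ/Δz = 0.127/10 = 0.013 kg m⁻⁴
  105–140 m: Δρ/Δz = 0.334/35 = 9.5 × 10⁻³ kg m⁻⁴
  140–148 m: Δρ/Δz = 0.029/8 = 3.6 × 10⁻³ kg m⁻⁴
  148–173 m: Δρ/Δz = 0.568/25 = 0.023 kg m⁻⁴
The largest gradient is in the 148–173 m interval — the pycnocline.

148–173 m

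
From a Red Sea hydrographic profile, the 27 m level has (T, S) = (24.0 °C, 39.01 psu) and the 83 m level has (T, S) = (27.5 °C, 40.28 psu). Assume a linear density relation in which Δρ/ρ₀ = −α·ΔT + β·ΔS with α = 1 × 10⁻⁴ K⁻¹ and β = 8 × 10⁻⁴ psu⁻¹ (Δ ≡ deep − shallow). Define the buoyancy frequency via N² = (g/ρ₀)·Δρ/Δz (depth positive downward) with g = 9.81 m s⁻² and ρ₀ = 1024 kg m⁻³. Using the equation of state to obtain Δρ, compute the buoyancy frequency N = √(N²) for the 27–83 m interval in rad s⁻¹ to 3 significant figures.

0.0108 rad s⁻¹

ΔT = +3.5 K, ΔS = +1.27 psu (deep − shallow).
Δρ/ρ₀ = −αΔT + βΔS = -3.50 × 10⁻⁴ + 1.016 × 10⁻³ = 6.66 × 10⁻⁴, so Δρ ≈ 0.6820 kg m⁻³.
N² = (g/ρ₀)·Δρ/Δz = g·(Δρ/ρ₀)/Δz = 9.81 × 6.66 × 10⁻⁴ / 56 = 1.1667 × 10⁻⁴ s⁻².
N = √(1.1667 × 10⁻⁴) = 0.010801 rad s⁻¹ ≈ 0.0108 rad s⁻¹.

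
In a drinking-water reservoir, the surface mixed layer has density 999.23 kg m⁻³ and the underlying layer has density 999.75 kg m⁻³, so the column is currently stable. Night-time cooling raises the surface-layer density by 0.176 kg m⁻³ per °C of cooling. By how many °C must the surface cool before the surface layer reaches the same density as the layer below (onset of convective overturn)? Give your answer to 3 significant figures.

2.95 °C

Density deficit of the surface layer: 999.75 − 999.23 = 0.52 kg m⁻³.
Required change = 0.52 / 0.176 = 2.95 °C.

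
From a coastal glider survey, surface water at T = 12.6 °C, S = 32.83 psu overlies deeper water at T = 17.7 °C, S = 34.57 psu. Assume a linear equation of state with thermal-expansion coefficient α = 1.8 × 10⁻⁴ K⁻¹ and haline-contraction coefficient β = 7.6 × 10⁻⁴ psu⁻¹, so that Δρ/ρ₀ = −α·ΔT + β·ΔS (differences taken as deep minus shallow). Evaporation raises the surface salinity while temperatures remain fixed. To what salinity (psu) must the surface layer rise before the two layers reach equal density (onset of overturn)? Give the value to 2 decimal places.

Neutral buoyancy requires −α(T_deep − T_surf) + β(S_deep − S_surf′) = 0.
S_surf′ = S_deep − (α/β)·ΔT = 34.57 − (1.8 × 10⁻⁴/7.6 × 10⁻⁴)·(+5.1) = 33.3621 psu.
Increase required: 33.3621 − 32.83 = 0.5321 psu.

33.36 psu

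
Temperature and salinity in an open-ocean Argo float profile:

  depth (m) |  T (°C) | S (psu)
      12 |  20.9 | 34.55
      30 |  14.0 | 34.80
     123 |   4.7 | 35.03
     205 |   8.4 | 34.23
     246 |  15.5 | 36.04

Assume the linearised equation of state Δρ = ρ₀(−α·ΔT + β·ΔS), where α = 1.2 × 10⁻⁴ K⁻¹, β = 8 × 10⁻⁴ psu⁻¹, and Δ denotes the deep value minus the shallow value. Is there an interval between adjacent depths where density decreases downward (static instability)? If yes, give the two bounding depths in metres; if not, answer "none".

123–205 m

Evaluate Δρ/ρ₀ = −αΔT + βΔS across each adjacent pair:
  12–30 m: −αΔT+βΔS = −(1.2 × 10⁻⁴)(-6.9)+(8 × 10⁻⁴)(+0.25) = 1.0 × 10⁻³ → stable
  30–123 m: −αΔT+βΔS = −(1.2 × 10⁻⁴)(-9.3)+(8 × 10⁻⁴)(+0.23) = 1.3 × 10⁻³ → stable
  123–205 m: −αΔT+βΔS = −(1.2 × 10⁻⁴)(+3.7)+(8 × 10⁻⁴)(-0.80) = -1.1 × 10⁻³ → UNSTABLE
  205–246 m: −αΔT+βΔS = −(1.2 × 10⁻⁴)(+7.1)+(8 × 10⁻⁴)(+1.81) = 6.0 × 10⁻⁴ → stable
The 123–205 m interval has Δρ < 0: lighter water underlies denser water.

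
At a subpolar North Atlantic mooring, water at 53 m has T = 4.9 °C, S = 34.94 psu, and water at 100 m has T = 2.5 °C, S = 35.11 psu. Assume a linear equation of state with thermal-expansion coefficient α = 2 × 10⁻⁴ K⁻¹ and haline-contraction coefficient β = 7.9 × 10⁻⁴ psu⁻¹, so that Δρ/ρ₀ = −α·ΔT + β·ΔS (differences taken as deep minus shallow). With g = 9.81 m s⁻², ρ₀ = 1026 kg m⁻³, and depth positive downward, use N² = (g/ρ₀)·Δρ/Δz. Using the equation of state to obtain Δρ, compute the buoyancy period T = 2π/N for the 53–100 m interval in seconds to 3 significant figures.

ΔT = -2.4 K, ΔS = +0.17 psu (deep − shallow).
Δρ/ρ₀ = −αΔT + βΔS = 4.80 × 10⁻⁴ + 1.343 × 10⁻⁴ = 6.143 × 10⁻⁴, so Δρ ≈ 0.6303 kg m⁻³.
N² = (g/ρ₀)·Δρ/Δz = g·(Δρ/ρ₀)/Δz = 9.81 × 6.143 × 10⁻⁴ / 47 = 1.2822 × 10⁻⁴ s⁻².
N = √(1.2822 × 10⁻⁴) = 0.011323 rad s⁻¹ → T = 2π/N = 554.90 s ≈ 555 s.

555 s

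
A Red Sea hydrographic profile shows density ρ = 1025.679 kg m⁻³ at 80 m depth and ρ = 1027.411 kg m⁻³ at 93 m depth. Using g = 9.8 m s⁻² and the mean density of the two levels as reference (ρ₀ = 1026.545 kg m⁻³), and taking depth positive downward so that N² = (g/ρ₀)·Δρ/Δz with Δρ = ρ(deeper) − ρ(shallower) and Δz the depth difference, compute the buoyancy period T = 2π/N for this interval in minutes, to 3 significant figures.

2.94 min

Δρ = 1027.411 − 1025.679 = 1.732 kg m⁻³ over Δz = 93 − 80 = 13 m.
N² = (9.8/1026.545) × (1.732/13) = 1.2719 × 10⁻³ s⁻².
N = √(1.2719 × 10⁻³) = 0.035664 rad s⁻¹, so T = 2π/N = 176.18 s = 2.9363 min ≈ 2.94 min.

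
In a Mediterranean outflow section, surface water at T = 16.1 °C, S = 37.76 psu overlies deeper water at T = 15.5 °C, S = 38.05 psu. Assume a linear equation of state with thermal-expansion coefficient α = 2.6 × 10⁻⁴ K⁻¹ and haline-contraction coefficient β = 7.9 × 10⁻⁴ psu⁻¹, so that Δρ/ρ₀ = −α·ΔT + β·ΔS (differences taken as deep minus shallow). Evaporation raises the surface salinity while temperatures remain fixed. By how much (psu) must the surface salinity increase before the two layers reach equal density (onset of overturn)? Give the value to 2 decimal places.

Neutral buoyancy requires −α(T_deep − T_surf) + β(S_deep − S_surf′) = 0.
S_surf′ = S_deep − (α/β)·ΔT = 38.05 − (2.6 × 10⁻⁴/7.9 × 10⁻⁴)·(-0.6) = 38.2475 psu.
Increase required: 38.2475 − 37.76 = 0.4875 psu.

0.49 psu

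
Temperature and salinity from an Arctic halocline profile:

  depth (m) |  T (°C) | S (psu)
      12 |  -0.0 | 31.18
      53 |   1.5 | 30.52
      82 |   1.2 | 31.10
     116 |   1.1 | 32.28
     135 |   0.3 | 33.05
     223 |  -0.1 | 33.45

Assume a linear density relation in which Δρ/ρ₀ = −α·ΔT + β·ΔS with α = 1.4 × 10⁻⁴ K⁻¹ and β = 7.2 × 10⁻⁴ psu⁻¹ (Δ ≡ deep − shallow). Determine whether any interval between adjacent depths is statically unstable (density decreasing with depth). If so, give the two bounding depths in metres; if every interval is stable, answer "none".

12–53 m

Evaluate Δρ/ρ₀ = −αΔT + βΔS across each adjacent pair:
  12–53 m: −αΔT+βΔS = −(1.4 × 10⁻⁴)(+1.5)+(7.2 × 10⁻⁴)(-0.66) = -6.9 × 10⁻⁴ → UNSTABLE
  53–82 m: −αΔT+βΔS = −(1.4 × 10⁻⁴)(-0.3)+(7.2 × 10⁻⁴)(+0.58) = 4.6 × 10⁻⁴ → stable
  82–116 m: −αΔT+βΔS = −(1.4 × 10⁻⁴)(-0.1)+(7.2 × 10⁻⁴)(+1.18) = 8.6 × 10⁻⁴ → stable
  116–135 m: −αΔT+βΔS = −(1.4 × 10⁻⁴)(-0.8)+(7.2 × 10⁻⁴)(+0.77) = 6.7 × 10⁻⁴ → stable
  135–223 m: −αΔT+βΔS = −(1.4 × 10⁻⁴)(-0.4)+(7.2 × 10⁻⁴)(+0.40) = 3.4 × 10⁻⁴ → stable
The 12–53 m interval has Δρ < 0: lighter water underlies denser water.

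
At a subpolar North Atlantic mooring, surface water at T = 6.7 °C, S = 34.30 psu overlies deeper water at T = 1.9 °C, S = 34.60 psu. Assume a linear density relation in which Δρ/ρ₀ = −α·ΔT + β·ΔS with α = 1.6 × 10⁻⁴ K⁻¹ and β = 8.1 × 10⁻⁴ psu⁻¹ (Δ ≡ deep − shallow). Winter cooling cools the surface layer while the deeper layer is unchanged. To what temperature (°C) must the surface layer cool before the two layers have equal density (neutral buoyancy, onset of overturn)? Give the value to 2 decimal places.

Neutral buoyancy requires Δρ = 0, i.e. −α(T_deep − T_surf′) + β(S_deep − S_surf) = 0.
T_surf′ = T_deep − (β/α)·ΔS = 1.9 − (8.1 × 10⁻⁴/1.6 × 10⁻⁴)·(+0.30) = 0.3813 °C.
Cooling required: 6.7 − (0.3813) = 6.3187 °C.

0.38 °C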